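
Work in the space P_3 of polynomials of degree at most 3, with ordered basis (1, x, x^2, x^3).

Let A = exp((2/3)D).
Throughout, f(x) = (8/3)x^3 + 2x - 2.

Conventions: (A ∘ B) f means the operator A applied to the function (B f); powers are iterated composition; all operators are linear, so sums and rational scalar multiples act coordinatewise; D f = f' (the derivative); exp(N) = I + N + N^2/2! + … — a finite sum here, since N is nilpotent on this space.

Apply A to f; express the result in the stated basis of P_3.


the image equals g(x) = (8/3)x^3 + (16/3)x^2 + (50/9)x + 10/81

order-1 term: (16/3)x^2 + 4/3
order-2 term: (32/9)x
order-3 term: 64/81
the series for exp((2/3)D) f terminates at order 3
exp((2/3)D) f = (8/3)x^3 + (16/3)x^2 + (50/9)x + 10/81


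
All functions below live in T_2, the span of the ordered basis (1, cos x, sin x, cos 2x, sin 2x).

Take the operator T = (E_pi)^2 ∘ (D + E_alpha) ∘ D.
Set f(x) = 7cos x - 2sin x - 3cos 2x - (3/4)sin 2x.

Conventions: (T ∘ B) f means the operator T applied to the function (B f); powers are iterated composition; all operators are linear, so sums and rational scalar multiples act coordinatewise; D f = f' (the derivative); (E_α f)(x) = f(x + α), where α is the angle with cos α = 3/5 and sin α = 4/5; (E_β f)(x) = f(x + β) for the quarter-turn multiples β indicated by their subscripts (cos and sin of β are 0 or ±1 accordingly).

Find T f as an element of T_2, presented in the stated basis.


D f = -2cos x - 7sin x - (3/2)cos 2x + 6sin 2x
D D f = -7cos x + 2sin x + 12cos 2x + 3sin 2x
E_alpha D f = -(34/5)cos x - (13/5)sin x + (309/50)cos 2x - (6/25)sin 2x
(D + E_alpha) D f = -(69/5)cos x - (3/5)sin x + (909/50)cos 2x + (69/25)sin 2x
E_pi (D + E_alpha) D f = (69/5)cos x + (3/5)sin x + (909/50)cos 2x + (69/25)sin 2x
E_pi E_pi (D + E_alpha) D f = -(69/5)cos x - (3/5)sin x + (909/50)cos 2x + (69/25)sin 2x

g(x) = -(69/5)cos x - (3/5)sin x + (909/50)cos 2x + (69/25)sin 2x


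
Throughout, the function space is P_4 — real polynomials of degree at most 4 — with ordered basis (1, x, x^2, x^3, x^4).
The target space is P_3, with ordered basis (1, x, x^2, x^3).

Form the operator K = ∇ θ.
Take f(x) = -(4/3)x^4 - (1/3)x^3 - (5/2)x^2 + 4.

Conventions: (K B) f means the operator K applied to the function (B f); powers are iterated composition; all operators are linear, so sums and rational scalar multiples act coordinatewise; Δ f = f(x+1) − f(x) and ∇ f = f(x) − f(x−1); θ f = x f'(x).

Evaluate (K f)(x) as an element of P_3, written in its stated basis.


θ f = -(16/3)x^4 - x^3 - 5x^2
∇ θ f = -(64/3)x^3 + 29x^2 - (85/3)x + 28/3

g(x) = -(64/3)x^3 + 29x^2 - (85/3)x + 28/3


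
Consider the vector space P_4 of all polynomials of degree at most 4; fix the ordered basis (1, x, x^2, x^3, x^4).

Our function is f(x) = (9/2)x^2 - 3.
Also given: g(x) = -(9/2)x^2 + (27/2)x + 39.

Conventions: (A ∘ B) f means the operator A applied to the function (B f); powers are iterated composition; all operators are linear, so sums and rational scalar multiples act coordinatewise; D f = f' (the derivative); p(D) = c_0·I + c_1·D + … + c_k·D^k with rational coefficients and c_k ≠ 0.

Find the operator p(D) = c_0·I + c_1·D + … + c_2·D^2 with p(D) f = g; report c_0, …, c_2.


D^0 f = (9/2)x^2 - 3
D^1 f = 9x
D^2 f = 9
matching coefficients of g against c_0 f + c_1 Df + … from the top degree down determines the c_i
solution: c_0 = -1, c_1 = 3/2, c_2 = 4

c_0 = -1, c_1 = 3/2, c_2 = 4


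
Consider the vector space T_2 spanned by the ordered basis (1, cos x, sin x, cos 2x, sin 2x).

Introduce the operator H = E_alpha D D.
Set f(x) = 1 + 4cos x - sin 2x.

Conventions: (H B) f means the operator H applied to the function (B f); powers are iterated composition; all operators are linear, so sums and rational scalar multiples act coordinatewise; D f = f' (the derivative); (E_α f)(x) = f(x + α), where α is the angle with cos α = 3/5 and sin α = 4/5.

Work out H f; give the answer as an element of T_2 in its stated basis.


D f = -4sin x - 2cos 2x
D D f = -4cos x + 4sin 2x
E_alpha D D f = -(12/5)cos x + (16/5)sin x + (96/25)cos 2x - (28/25)sin 2x

the image equals g(x) = -(12/5)cos x + (16/5)sin x + (96/25)cos 2x - (28/25)sin 2x


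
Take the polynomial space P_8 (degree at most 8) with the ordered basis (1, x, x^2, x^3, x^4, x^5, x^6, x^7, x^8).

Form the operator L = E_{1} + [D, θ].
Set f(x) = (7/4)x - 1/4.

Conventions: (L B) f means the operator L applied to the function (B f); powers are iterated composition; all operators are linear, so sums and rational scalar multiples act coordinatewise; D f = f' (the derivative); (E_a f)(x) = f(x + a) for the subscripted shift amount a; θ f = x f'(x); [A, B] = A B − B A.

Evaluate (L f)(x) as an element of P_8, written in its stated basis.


E_{1} f = (7/4)x + 3/2
θ f = (7/4)x
D θ f = 7/4
D f = 7/4
θ D f = 0
[D, θ] f = 7/4
(E_{1} + [D, θ]) f = (7/4)x + 13/4

the image equals g(x) = (7/4)x + 13/4


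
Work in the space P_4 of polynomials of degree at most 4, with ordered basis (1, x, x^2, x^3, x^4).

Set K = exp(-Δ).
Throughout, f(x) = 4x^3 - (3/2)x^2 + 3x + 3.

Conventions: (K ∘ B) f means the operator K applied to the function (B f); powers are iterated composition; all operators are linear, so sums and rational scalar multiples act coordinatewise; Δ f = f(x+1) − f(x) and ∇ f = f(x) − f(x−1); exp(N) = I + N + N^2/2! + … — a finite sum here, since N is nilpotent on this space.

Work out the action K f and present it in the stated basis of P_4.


g(x) = 4x^3 - (27/2)x^2 + 6x + 4

order-1 term: -12x^2 - 9x - 11/2
order-2 term: 12x + 21/2
order-3 term: -4
the series for exp(-Δ) f terminates at order 3
exp(-Δ) f = 4x^3 - (27/2)x^2 + 6x + 4


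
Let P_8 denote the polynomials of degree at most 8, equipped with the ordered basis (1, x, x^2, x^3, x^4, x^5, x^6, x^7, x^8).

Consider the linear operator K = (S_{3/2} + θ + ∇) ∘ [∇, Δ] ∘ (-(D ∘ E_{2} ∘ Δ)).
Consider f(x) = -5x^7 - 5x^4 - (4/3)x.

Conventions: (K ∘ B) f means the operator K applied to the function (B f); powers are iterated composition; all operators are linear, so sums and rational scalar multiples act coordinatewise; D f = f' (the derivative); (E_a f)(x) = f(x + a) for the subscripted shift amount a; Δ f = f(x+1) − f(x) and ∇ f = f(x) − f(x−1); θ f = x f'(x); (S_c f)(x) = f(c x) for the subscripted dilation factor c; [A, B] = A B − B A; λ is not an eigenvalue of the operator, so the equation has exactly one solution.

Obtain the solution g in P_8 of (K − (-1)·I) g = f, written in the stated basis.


g(x) = -5x^7 - 5x^4 - (4/3)x

write g with unknown coordinates in the stated basis and equate coefficients in (K − (-1)·I) g = f
solving from the highest basis element down gives g = -5x^7 - 5x^4 - (4/3)x
check: K g = 0
so K g − (-1)·g = -5x^7 - 5x^4 - (4/3)x = f ✓


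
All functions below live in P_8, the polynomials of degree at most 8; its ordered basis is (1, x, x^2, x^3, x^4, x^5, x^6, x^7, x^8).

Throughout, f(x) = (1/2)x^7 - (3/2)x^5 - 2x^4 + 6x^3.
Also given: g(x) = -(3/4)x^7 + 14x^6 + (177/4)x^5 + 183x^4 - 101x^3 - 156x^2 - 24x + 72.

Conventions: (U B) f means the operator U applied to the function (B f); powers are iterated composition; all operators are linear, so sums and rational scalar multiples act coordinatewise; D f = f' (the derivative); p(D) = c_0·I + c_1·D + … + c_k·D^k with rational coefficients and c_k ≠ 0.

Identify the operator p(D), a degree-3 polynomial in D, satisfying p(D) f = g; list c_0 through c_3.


D^0 f = (1/2)x^7 - (3/2)x^5 - 2x^4 + 6x^3
D^1 f = (7/2)x^6 - (15/2)x^4 - 8x^3 + 18x^2
D^2 f = 21x^5 - 30x^3 - 24x^2 + 36x
D^3 f = 105x^4 - 90x^2 - 48x + 36
matching coefficients of g against c_0 f + c_1 Df + … from the top degree down determines the c_i
solution: c_0 = -3/2, c_1 = 4, c_2 = 2, c_3 = 2

p(D) = -(3/2)·I + 4·D + 2·D^2 + 2·D^3, i.e. c_0 = -3/2, c_1 = 4, c_2 = 2, c_3 = 2


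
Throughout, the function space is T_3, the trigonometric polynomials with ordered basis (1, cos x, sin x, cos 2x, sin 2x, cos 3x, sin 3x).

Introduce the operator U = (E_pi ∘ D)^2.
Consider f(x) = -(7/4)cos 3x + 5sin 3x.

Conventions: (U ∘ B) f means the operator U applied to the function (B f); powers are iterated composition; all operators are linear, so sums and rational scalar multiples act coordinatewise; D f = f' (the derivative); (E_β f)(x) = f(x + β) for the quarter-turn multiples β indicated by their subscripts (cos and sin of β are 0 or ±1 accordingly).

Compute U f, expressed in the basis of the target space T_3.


D f = 15cos 3x + (21/4)sin 3x
E_pi D f = -15cos 3x - (21/4)sin 3x
D (E_pi ∘ D) f = -(63/4)cos 3x + 45sin 3x
E_pi D (E_pi ∘ D) f = (63/4)cos 3x - 45sin 3x

the image equals g(x) = (63/4)cos 3x - 45sin 3x


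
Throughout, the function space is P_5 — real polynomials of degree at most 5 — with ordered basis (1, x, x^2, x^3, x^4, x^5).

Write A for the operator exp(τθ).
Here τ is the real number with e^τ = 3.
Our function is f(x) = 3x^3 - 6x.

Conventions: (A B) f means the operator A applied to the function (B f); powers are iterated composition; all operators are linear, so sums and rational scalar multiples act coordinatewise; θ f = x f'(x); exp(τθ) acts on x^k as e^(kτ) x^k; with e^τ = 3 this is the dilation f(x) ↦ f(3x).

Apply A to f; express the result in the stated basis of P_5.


exp(τθ) x^k = e^(kτ) x^k; with e^τ = 3 this sends x^k to 3^k x^k
x ↦ 3 x
x^3 ↦ 27 x^3
applying this coordinatewise to f: exp(τθ) f = 81x^3 - 18x

the result is g(x) = 81x^3 - 18x


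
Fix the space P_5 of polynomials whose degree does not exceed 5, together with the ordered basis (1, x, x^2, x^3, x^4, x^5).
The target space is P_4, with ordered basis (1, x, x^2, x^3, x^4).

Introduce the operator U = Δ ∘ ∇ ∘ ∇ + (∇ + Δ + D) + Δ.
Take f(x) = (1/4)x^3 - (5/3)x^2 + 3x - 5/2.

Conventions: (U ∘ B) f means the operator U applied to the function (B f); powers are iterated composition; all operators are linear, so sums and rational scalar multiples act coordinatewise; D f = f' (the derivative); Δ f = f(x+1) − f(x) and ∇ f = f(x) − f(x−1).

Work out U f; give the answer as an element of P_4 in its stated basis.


∇ f = (3/4)x^2 - (49/12)x + 59/12
∇ ∇ f = (3/2)x - 29/6
Δ ∇ ∇ f = 3/2
∇ f = (3/4)x^2 - (49/12)x + 59/12
Δ f = (3/4)x^2 - (31/12)x + 19/12
D f = (3/4)x^2 - (10/3)x + 3
(∇ + Δ + D) f = (9/4)x^2 - 10x + 19/2
Δ f = (3/4)x^2 - (31/12)x + 19/12
(Δ ∘ ∇ ∘ ∇ + (∇ + Δ + D) + Δ) f = 3x^2 - (151/12)x + 151/12

the result is g(x) = 3x^2 - (151/12)x + 151/12


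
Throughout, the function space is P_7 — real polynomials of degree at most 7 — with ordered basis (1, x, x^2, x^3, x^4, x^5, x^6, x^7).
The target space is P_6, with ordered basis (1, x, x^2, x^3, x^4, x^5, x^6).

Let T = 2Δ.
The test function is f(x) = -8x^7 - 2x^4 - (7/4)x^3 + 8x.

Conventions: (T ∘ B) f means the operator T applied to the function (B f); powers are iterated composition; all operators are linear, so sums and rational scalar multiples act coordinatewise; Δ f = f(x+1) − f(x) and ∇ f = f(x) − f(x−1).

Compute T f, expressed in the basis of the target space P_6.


Δ f = -56x^6 - 168x^5 - 280x^4 - 288x^3 - (741/4)x^2 - (277/4)x - 15/4
(2Δ) f = -112x^6 - 336x^5 - 560x^4 - 576x^3 - (741/2)x^2 - (277/2)x - 15/2

the image equals g(x) = -112x^6 - 336x^5 - 560x^4 - 576x^3 - (741/2)x^2 - (277/2)x - 15/2


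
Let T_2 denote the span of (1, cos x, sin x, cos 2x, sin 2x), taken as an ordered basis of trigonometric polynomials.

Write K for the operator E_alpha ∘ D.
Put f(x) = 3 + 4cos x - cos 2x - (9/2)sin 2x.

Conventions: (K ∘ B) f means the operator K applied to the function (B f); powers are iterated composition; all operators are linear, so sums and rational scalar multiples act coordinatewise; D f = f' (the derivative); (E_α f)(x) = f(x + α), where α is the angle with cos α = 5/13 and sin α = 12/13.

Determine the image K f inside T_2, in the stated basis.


the result is g(x) = -(48/13)cos x - (20/13)sin x + (1311/169)cos 2x + (842/169)sin 2x

D f = -4sin x - 9cos 2x + 2sin 2x
E_alpha D f = -(48/13)cos x - (20/13)sin x + (1311/169)cos 2x + (842/169)sin 2x


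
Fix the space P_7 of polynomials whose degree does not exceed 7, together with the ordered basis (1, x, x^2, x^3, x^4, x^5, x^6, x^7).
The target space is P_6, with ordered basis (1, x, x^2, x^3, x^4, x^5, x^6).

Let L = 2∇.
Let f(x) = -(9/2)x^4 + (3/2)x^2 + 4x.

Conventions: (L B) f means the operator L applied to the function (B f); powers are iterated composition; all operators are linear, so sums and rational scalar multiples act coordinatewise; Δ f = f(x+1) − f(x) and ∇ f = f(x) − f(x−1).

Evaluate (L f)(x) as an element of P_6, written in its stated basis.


∇ f = -18x^3 + 27x^2 - 15x + 7
(2∇) f = -36x^3 + 54x^2 - 30x + 14

the image equals g(x) = -36x^3 + 54x^2 - 30x + 14


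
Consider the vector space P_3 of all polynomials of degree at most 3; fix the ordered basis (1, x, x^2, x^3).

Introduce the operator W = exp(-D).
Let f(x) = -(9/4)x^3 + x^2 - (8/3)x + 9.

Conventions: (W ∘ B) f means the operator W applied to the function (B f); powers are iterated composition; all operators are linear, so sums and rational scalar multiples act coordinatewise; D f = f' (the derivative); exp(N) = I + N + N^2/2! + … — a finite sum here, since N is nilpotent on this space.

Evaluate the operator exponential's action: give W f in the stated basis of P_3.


order-1 term: (27/4)x^2 - 2x + 8/3
order-2 term: -(27/4)x + 1
order-3 term: 9/4
the series for exp(-D) f terminates at order 3
exp(-D) f = -(9/4)x^3 + (31/4)x^2 - (137/12)x + 179/12

g(x) = -(9/4)x^3 + (31/4)x^2 - (137/12)x + 179/12


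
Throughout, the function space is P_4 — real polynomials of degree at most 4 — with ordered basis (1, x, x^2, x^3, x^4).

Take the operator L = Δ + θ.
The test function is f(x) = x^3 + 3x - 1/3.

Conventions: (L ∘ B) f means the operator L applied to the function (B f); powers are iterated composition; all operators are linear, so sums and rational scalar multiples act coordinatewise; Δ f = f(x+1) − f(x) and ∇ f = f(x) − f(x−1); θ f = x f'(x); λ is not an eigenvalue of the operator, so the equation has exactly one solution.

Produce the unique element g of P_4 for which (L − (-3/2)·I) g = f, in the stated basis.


write g with unknown coordinates in the stated basis and equate coefficients in (L − (-3/2)·I) g = f
solving from the highest basis element down gives g = (2/9)x^3 - (4/21)x^2 + (38/35)x - 914/945
check: L g = (2/3)x^3 + (2/7)x^2 + (48/35)x + 352/315
so L g − (-3/2)·g = x^3 + 3x - 1/3 = f ✓

the image equals g(x) = (2/9)x^3 - (4/21)x^2 + (38/35)x - 914/945


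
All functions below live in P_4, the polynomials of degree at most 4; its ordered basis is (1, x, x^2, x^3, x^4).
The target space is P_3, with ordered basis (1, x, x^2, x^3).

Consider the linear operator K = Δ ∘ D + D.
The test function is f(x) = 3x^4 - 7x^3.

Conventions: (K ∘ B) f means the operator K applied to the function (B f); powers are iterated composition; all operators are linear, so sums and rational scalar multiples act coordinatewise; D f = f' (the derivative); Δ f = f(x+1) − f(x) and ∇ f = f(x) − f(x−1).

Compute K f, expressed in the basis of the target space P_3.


D f = 12x^3 - 21x^2
Δ D f = 36x^2 - 6x - 9
D f = 12x^3 - 21x^2
(Δ ∘ D + D) f = 12x^3 + 15x^2 - 6x - 9

the result is g(x) = 12x^3 + 15x^2 - 6x - 9


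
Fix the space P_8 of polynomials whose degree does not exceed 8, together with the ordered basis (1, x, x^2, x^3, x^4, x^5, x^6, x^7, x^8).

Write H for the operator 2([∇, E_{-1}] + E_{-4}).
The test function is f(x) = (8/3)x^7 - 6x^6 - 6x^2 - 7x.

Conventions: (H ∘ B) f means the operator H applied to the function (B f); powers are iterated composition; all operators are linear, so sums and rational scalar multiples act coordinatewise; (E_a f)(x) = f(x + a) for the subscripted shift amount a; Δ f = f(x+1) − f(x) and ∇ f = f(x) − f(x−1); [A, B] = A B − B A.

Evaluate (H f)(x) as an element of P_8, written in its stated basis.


the result is g(x) = (16/3)x^7 - (484/3)x^6 + 2080x^5 - (44480/3)x^4 + (189440/3)x^3 - 160780x^2 + (680182/3)x - 410008/3

E_{-1} f = (8/3)x^7 - (74/3)x^6 + 92x^5 - (550/3)x^4 + (640/3)x^3 - 152x^2 + (179/3)x - 23/3
∇ E_{-1} f = (56/3)x^6 - 204x^5 + (2770/3)x^4 - 2240x^3 + 3086x^2 - 2304x + 2183/3
∇ f = (56/3)x^6 - 92x^5 + (550/3)x^4 - (640/3)x^3 + 146x^2 - (200/3)x + 23/3
E_{-1} ∇ f = (56/3)x^6 - 204x^5 + (2770/3)x^4 - 2240x^3 + 3086x^2 - 2304x + 2183/3
[∇, E_{-1}] f = 0
E_{-4} f = (8/3)x^7 - (242/3)x^6 + 1040x^5 - (22240/3)x^4 + (94720/3)x^3 - 80390x^2 + (340091/3)x - 205004/3
([∇, E_{-1}] + E_{-4}) f = (8/3)x^7 - (242/3)x^6 + 1040x^5 - (22240/3)x^4 + (94720/3)x^3 - 80390x^2 + (340091/3)x - 205004/3
(2([∇, E_{-1}] + E_{-4})) f = (16/3)x^7 - (484/3)x^6 + 2080x^5 - (44480/3)x^4 + (189440/3)x^3 - 160780x^2 + (680182/3)x - 410008/3


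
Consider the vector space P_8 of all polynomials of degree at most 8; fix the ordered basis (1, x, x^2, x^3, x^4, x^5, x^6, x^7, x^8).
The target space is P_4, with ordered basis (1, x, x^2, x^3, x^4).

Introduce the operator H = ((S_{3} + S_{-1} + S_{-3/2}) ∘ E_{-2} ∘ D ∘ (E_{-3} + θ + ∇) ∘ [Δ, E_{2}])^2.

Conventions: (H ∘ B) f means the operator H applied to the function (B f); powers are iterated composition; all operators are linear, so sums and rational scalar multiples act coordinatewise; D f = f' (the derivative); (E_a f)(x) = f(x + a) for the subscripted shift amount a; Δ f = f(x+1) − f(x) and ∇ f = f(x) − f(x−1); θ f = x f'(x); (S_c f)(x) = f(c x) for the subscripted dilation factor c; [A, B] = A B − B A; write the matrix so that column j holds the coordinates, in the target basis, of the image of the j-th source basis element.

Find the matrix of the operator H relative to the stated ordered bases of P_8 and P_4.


the matrix is [[0, 0, 0, 0, 0, 0, 0, 0, 0]; [0, 0, 0, 0, 0, 0, 0, 0, 0]; [0, 0, 0, 0, 0, 0, 0, 0, 0]; [0, 0, 0, 0, 0, 0, 0, 0, 0]; [0, 0, 0, 0, 0, 0, 0, 0, 0]] (rows listed top to bottom)

image of 1: 0
image of x: 0
image of x^2: 0
image of x^3: 0
image of x^4: 0
image of x^5: 0
image of x^6: 0
image of x^7: 0
image of x^8: 0
each image's coordinates form column j of the matrix


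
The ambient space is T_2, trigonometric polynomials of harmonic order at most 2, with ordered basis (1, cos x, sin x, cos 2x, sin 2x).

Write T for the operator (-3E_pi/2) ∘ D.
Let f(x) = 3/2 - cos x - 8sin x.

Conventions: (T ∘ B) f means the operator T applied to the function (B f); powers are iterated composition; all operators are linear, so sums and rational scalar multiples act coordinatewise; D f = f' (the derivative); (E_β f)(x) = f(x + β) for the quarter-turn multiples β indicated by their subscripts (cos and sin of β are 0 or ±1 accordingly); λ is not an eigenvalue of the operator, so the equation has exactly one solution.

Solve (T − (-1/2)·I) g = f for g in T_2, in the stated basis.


g(x) = 3 - (2/7)cos x - (16/7)sin x

write g with unknown coordinates in the stated basis and equate coefficients in (T − (-1/2)·I) g = f
solving from the highest basis element down gives g = 3 - (2/7)cos x - (16/7)sin x
check: T g = -(6/7)cos x - (48/7)sin x
so T g − (-1/2)·g = 3/2 - cos x - 8sin x = f ✓


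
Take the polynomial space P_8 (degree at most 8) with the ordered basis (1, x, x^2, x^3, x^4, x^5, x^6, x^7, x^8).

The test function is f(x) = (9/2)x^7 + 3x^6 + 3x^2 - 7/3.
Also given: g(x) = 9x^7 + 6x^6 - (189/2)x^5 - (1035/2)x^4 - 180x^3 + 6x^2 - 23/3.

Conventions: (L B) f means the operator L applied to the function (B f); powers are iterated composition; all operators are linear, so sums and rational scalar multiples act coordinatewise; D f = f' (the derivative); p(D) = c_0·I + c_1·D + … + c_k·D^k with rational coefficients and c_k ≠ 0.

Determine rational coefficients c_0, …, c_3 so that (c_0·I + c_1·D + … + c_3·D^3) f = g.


D^0 f = (9/2)x^7 + 3x^6 + 3x^2 - 7/3
D^1 f = (63/2)x^6 + 18x^5 + 6x
D^2 f = 189x^5 + 90x^4 + 6
D^3 f = 945x^4 + 360x^3
matching coefficients of g against c_0 f + c_1 Df + … from the top degree down determines the c_i
solution: c_0 = 2, c_1 = 0, c_2 = -1/2, c_3 = -1/2

c_0 = 2, c_1 = 0, c_2 = -1/2, c_3 = -1/2


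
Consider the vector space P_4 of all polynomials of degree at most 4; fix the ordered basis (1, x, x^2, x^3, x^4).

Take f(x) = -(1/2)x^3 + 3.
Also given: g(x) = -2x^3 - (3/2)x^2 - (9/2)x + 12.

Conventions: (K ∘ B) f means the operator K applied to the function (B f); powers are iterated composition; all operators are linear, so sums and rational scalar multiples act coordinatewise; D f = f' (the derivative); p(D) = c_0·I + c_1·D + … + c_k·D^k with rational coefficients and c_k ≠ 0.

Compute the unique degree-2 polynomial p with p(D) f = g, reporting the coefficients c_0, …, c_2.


c_0 = 4, c_1 = 1, c_2 = 3/2

D^0 f = -(1/2)x^3 + 3
D^1 f = -(3/2)x^2
D^2 f = -3x
matching coefficients of g against c_0 f + c_1 Df + … from the top degree down determines the c_i
solution: c_0 = 4, c_1 = 1, c_2 = 3/2


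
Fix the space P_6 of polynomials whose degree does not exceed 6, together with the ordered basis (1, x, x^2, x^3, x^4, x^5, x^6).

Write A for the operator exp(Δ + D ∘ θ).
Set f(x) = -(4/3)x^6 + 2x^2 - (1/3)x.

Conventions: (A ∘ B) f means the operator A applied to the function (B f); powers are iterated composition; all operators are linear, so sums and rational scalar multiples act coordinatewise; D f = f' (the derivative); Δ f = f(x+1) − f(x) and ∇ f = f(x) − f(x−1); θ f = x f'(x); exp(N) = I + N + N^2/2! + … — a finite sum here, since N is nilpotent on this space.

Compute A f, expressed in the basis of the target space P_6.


the image equals g(x) = -(4/3)x^6 - 56x^5 - 860x^4 - (18320/3)x^3 - 20918x^2 - (97909/3)x - 55112/3

order-1 term: -56x^5 - 20x^4 - (80/3)x^3 - 20x^2 + 4x
order-2 term: -840x^4 - 480x^3 - 500x^2 - 280x - 172/3
order-3 term: -5600x^3 - 3600x^2 - 2600x - 2380/3
order-4 term: -16800x^2 - 9600x - 3600
order-5 term: -20160x - 7200
order-6 term: -6720
the series for exp(Δ + D ∘ θ) f terminates at order 6
exp(Δ + D ∘ θ) f = -(4/3)x^6 - 56x^5 - 860x^4 - (18320/3)x^3 - 20918x^2 - (97909/3)x - 55112/3


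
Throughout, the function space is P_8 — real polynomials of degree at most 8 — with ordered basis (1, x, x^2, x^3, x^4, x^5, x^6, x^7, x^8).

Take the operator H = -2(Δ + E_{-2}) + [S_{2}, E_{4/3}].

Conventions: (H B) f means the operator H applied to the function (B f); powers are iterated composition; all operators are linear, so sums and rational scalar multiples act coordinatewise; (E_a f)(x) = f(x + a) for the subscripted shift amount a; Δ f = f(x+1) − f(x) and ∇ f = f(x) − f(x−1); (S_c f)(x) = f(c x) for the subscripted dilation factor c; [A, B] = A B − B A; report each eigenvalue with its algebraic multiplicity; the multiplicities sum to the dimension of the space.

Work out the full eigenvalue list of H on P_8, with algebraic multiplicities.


λ = -2 (multiplicity 9)

image of 1: -2
image of x: -2x + 2/3
image of x^2: -2x^2 - (4/3)x - 46/3
image of x^3: -2x^3 - 10x^2 - 62x - 70/27
image of x^4: -2x^4 - (104/3)x^3 - 188x^2 - (2072/27)x - 2198/27
image of x^5: -2x^5 - (290/3)x^4 - (1580/3)x^3 - (14140/27)x^2 - (17390/27)x - 16678/243
image of x^6: -2x^6 - 244x^5 - 1430x^4 - (64120/27)x^3 - (30190/9)x^2 - (96844/81)x - 39202/81
image of x^7: -2x^7 - (1750/3)x^6 - 3794x^5 - (237650/27)x^4 - (390530/27)x^3 - (783370/81)x^2 - (475118/81)x - 1525270/2187
image of x^8: -2x^8 - (4048/3)x^7 - (29512/3)x^6 - (781648/27)x^5 - (1497860/27)x^4 - (13377616/243)x^3 - (3506104/81)x^2 - (28848304/2187)x - 6694678/2187
the matrix is upper triangular; its diagonal is (-2, -2, -2, -2, -2, -2, -2, -2, -2)
for a triangular matrix the eigenvalues are the diagonal entries, with algebraic multiplicity their repetition count


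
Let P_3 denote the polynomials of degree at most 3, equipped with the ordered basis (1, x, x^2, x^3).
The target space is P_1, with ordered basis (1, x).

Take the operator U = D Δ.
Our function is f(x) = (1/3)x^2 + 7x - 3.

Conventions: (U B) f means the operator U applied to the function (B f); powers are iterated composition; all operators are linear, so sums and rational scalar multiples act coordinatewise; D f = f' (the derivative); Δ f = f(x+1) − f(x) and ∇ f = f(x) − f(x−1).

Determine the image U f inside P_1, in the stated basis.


g(x) = 2/3

Δ f = (2/3)x + 22/3
D Δ f = 2/3


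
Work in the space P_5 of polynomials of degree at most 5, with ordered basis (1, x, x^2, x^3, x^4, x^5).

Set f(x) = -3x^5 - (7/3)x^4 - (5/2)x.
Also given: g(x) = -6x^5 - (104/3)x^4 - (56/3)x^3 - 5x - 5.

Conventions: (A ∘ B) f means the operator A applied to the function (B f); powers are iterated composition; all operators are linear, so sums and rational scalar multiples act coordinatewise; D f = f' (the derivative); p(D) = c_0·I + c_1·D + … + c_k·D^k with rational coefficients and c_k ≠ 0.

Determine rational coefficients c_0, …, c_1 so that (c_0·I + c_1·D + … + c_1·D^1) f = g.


D^0 f = -3x^5 - (7/3)x^4 - (5/2)x
D^1 f = -15x^4 - (28/3)x^3 - 5/2
matching coefficients of g against c_0 f + c_1 Df + … from the top degree down determines the c_i
solution: c_0 = 2, c_1 = 2

p(D) = 2·I + 2·D, i.e. c_0 = 2, c_1 = 2


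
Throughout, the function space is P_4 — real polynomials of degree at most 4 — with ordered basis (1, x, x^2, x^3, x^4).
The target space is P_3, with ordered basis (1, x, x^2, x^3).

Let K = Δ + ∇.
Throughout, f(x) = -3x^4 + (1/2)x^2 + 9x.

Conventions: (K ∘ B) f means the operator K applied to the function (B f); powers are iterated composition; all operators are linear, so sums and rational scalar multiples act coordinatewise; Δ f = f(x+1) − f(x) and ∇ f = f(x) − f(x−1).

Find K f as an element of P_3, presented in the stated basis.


g(x) = -24x^3 - 22x + 18

Δ f = -12x^3 - 18x^2 - 11x + 13/2
∇ f = -12x^3 + 18x^2 - 11x + 23/2
(Δ + ∇) f = -24x^3 - 22x + 18


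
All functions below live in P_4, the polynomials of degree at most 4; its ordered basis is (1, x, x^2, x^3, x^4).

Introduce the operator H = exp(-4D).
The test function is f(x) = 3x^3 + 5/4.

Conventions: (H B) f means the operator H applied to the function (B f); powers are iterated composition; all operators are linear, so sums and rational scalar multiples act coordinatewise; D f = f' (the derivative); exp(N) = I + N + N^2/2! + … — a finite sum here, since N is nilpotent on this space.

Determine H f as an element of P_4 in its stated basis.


the image equals g(x) = 3x^3 - 36x^2 + 144x - 763/4

order-1 term: -36x^2
order-2 term: 144x
order-3 term: -192
the series for exp(-4D) f terminates at order 3
exp(-4D) f = 3x^3 - 36x^2 + 144x - 763/4


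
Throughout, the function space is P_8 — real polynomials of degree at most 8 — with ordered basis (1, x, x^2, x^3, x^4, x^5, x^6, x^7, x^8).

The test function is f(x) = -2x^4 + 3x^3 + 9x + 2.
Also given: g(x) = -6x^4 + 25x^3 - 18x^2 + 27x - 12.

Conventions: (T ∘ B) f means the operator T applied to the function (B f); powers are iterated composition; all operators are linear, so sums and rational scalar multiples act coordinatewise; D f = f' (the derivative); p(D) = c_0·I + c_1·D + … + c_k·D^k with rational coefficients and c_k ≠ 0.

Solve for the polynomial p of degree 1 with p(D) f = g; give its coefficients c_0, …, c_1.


D^0 f = -2x^4 + 3x^3 + 9x + 2
D^1 f = -8x^3 + 9x^2 + 9
matching coefficients of g against c_0 f + c_1 Df + … from the top degree down determines the c_i
solution: c_0 = 3, c_1 = -2

p(D) = 3·I − 2·D, i.e. c_0 = 3, c_1 = -2


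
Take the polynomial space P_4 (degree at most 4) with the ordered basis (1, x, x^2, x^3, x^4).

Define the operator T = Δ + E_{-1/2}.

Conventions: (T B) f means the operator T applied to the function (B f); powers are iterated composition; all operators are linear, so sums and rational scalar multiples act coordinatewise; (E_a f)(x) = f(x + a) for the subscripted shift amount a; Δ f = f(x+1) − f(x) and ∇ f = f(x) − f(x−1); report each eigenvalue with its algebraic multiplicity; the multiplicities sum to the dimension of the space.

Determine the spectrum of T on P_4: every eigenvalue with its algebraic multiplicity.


λ = 1 (multiplicity 5)

image of 1: 1
image of x: x + 1/2
image of x^2: x^2 + x + 5/4
image of x^3: x^3 + (3/2)x^2 + (15/4)x + 7/8
image of x^4: x^4 + 2x^3 + (15/2)x^2 + (7/2)x + 17/16
the matrix is upper triangular; its diagonal is (1, 1, 1, 1, 1)
for a triangular matrix the eigenvalues are the diagonal entries, with algebraic multiplicity their repetition count


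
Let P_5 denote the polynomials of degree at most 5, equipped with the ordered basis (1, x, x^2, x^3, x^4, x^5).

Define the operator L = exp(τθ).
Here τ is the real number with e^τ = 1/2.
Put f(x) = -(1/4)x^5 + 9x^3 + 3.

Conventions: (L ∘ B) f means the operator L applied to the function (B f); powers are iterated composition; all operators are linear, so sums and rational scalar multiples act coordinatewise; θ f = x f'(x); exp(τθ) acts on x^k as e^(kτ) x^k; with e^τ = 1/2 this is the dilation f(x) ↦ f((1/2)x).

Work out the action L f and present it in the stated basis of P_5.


exp(τθ) x^k = e^(kτ) x^k; with e^τ = 1/2 this sends x^k to (1/2)^k x^k
x^3 ↦ 1/8 x^3
x^5 ↦ 1/32 x^5
applying this coordinatewise to f: exp(τθ) f = -(1/128)x^5 + (9/8)x^3 + 3

g(x) = -(1/128)x^5 + (9/8)x^3 + 3


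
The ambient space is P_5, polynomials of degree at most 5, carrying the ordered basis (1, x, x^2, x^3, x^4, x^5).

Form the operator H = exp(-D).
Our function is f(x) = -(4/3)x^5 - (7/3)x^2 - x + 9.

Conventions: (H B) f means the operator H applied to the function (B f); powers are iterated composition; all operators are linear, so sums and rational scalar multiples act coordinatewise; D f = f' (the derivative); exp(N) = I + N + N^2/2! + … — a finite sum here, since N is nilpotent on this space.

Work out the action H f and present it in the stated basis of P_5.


g(x) = -(4/3)x^5 + (20/3)x^4 - (40/3)x^3 + 11x^2 - 3x + 9

order-1 term: (20/3)x^4 + (14/3)x + 1
order-2 term: -(40/3)x^3 - 7/3
order-3 term: (40/3)x^2
order-4 term: -(20/3)x
order-5 term: 4/3
the series for exp(-D) f terminates at order 5
exp(-D) f = -(4/3)x^5 + (20/3)x^4 - (40/3)x^3 + 11x^2 - 3x + 9


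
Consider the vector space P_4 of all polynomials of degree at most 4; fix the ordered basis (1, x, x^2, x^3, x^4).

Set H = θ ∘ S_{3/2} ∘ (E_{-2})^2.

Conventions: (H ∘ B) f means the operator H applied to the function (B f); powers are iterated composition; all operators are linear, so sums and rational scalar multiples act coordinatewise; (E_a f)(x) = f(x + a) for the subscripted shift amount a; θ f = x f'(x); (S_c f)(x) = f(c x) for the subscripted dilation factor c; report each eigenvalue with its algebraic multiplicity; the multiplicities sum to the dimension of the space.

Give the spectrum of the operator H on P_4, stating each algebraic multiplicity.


λ = 0 (multiplicity 1), λ = 3/2 (multiplicity 1), λ = 9/2 (multiplicity 1), λ = 81/8 (multiplicity 1), λ = 81/4 (multiplicity 1)

image of 1: 0
image of x: (3/2)x
image of x^2: (9/2)x^2 - 12x
image of x^3: (81/8)x^3 - 54x^2 + 72x
image of x^4: (81/4)x^4 - 162x^3 + 432x^2 - 384x
the matrix is upper triangular; its diagonal is (0, 3/2, 9/2, 81/8, 81/4)
for a triangular matrix the eigenvalues are the diagonal entries, with algebraic multiplicity their repetition count


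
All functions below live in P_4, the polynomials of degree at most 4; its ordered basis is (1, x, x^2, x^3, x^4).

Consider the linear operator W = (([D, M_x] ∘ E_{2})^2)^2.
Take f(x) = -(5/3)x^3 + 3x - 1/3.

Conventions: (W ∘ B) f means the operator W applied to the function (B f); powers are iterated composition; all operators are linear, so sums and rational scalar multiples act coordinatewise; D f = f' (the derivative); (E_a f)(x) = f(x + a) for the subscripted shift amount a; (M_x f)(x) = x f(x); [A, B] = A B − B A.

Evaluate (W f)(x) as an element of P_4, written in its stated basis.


the image equals g(x) = -(5/3)x^3 - 40x^2 - 317x - 2489/3

E_{2} f = -(5/3)x^3 - 10x^2 - 17x - 23/3
M_x E_{2} f = -(5/3)x^4 - 10x^3 - 17x^2 - (23/3)x
D M_x E_{2} f = -(20/3)x^3 - 30x^2 - 34x - 23/3
D E_{2} f = -5x^2 - 20x - 17
M_x D E_{2} f = -5x^3 - 20x^2 - 17x
[D, M_x] E_{2} f = -(5/3)x^3 - 10x^2 - 17x - 23/3
E_{2} ([D, M_x] ∘ E_{2}) f = -(5/3)x^3 - 20x^2 - 77x - 95
M_x E_{2} ([D, M_x] ∘ E_{2}) f = -(5/3)x^4 - 20x^3 - 77x^2 - 95x
D M_x E_{2} ([D, M_x] ∘ E_{2}) f = -(20/3)x^3 - 60x^2 - 154x - 95
D E_{2} ([D, M_x] ∘ E_{2}) f = -5x^2 - 40x - 77
M_x D E_{2} ([D, M_x] ∘ E_{2}) f = -5x^3 - 40x^2 - 77x
[D, M_x] E_{2} ([D, M_x] ∘ E_{2}) f = -(5/3)x^3 - 20x^2 - 77x - 95
E_{2} ([D, M_x] ∘ E_{2})^2 f = -(5/3)x^3 - 30x^2 - 177x - 1027/3
M_x E_{2} ([D, M_x] ∘ E_{2})^2 f = -(5/3)x^4 - 30x^3 - 177x^2 - (1027/3)x
D M_x E_{2} ([D, M_x] ∘ E_{2})^2 f = -(20/3)x^3 - 90x^2 - 354x - 1027/3
D E_{2} ([D, M_x] ∘ E_{2})^2 f = -5x^2 - 60x - 177
M_x D E_{2} ([D, M_x] ∘ E_{2})^2 f = -5x^3 - 60x^2 - 177x
[D, M_x] E_{2} ([D, M_x] ∘ E_{2})^2 f = -(5/3)x^3 - 30x^2 - 177x - 1027/3
E_{2} ([D, M_x] ∘ E_{2}) ([D, M_x] ∘ E_{2})^2 f = -(5/3)x^3 - 40x^2 - 317x - 2489/3
M_x E_{2} ([D, M_x] ∘ E_{2}) ([D, M_x] ∘ E_{2})^2 f = -(5/3)x^4 - 40x^3 - 317x^2 - (2489/3)x
D M_x E_{2} ([D, M_x] ∘ E_{2}) ([D, M_x] ∘ E_{2})^2 f = -(20/3)x^3 - 120x^2 - 634x - 2489/3
D E_{2} ([D, M_x] ∘ E_{2}) ([D, M_x] ∘ E_{2})^2 f = -5x^2 - 80x - 317
M_x D E_{2} ([D, M_x] ∘ E_{2}) ([D, M_x] ∘ E_{2})^2 f = -5x^3 - 80x^2 - 317x
[D, M_x] E_{2} ([D, M_x] ∘ E_{2}) ([D, M_x] ∘ E_{2})^2 f = -(5/3)x^3 - 40x^2 - 317x - 2489/3


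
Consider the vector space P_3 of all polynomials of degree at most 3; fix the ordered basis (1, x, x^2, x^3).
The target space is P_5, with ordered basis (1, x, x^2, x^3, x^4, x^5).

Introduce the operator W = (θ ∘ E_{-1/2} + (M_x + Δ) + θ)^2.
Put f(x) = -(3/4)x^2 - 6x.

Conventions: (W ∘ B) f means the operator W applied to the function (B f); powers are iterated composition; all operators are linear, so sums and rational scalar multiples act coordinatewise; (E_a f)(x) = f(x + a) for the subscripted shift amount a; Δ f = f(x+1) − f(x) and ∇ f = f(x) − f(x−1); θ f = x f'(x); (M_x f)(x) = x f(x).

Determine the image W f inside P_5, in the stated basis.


the result is g(x) = -(3/4)x^4 - (27/2)x^3 - (195/4)x^2 - (705/16)x - 45/2

E_{-1/2} f = -(3/4)x^2 - (21/4)x + 45/16
θ E_{-1/2} f = -(3/2)x^2 - (21/4)x
M_x f = -(3/4)x^3 - 6x^2
Δ f = -(3/2)x - 27/4
(M_x + Δ) f = -(3/4)x^3 - 6x^2 - (3/2)x - 27/4
θ f = -(3/2)x^2 - 6x
(θ ∘ E_{-1/2} + (M_x + Δ) + θ) f = -(3/4)x^3 - 9x^2 - (51/4)x - 27/4
E_{-1/2} (θ ∘ E_{-1/2} + (M_x + Δ) + θ) f = -(3/4)x^3 - (63/8)x^2 - (69/16)x - 81/32
θ E_{-1/2} (θ ∘ E_{-1/2} + (M_x + Δ) + θ) f = -(9/4)x^3 - (63/4)x^2 - (69/16)x
M_x (θ ∘ E_{-1/2} + (M_x + Δ) + θ) f = -(3/4)x^4 - 9x^3 - (51/4)x^2 - (27/4)x
Δ (θ ∘ E_{-1/2} + (M_x + Δ) + θ) f = -(9/4)x^2 - (81/4)x - 45/2
(M_x + Δ) (θ ∘ E_{-1/2} + (M_x + Δ) + θ) f = -(3/4)x^4 - 9x^3 - 15x^2 - 27x - 45/2
θ (θ ∘ E_{-1/2} + (M_x + Δ) + θ) f = -(9/4)x^3 - 18x^2 - (51/4)x
(θ ∘ E_{-1/2} + (M_x + Δ) + θ) (θ ∘ E_{-1/2} + (M_x + Δ) + θ) f = -(3/4)x^4 - (27/2)x^3 - (195/4)x^2 - (705/16)x - 45/2


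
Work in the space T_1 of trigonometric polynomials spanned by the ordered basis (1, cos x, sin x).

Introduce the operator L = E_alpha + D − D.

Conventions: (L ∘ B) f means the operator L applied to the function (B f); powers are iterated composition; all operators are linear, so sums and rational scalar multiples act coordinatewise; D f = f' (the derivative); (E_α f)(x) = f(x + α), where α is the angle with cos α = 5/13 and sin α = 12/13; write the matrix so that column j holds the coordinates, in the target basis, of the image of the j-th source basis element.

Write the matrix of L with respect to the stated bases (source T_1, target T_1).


the matrix is [[1, 0, 0]; [0, 5/13, 12/13]; [0, -12/13, 5/13]] (rows listed top to bottom)

image of 1: 1
image of cos x: (5/13)cos x - (12/13)sin x
image of sin x: (12/13)cos x + (5/13)sin x
each image's coordinates form column j of the matrix


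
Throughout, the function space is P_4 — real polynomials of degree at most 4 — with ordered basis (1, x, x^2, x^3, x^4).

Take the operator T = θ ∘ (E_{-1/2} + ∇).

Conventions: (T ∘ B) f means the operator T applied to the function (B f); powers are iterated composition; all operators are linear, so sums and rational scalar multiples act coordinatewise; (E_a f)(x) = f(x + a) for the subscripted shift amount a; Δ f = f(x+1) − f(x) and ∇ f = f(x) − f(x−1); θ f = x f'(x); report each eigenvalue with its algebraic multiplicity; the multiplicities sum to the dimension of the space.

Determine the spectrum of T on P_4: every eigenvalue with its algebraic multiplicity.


image of 1: 0
image of x: x
image of x^2: 2x^2 + x
image of x^3: 3x^3 + 3x^2 - (9/4)x
image of x^4: 4x^4 + 6x^3 - 9x^2 + (7/2)x
the matrix is upper triangular; its diagonal is (0, 1, 2, 3, 4)
for a triangular matrix the eigenvalues are the diagonal entries, with algebraic multiplicity their repetition count

λ = 0 (multiplicity 1), λ = 1 (multiplicity 1), λ = 2 (multiplicity 1), λ = 3 (multiplicity 1), λ = 4 (multiplicity 1)


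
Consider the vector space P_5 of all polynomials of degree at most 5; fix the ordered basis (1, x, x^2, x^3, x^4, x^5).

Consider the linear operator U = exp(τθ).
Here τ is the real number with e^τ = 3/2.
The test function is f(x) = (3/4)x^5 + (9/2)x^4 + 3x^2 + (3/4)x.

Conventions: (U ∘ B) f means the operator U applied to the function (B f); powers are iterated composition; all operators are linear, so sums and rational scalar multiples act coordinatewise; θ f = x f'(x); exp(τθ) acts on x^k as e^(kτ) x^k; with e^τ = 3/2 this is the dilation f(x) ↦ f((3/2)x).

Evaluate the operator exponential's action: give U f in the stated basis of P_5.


exp(τθ) x^k = e^(kτ) x^k; with e^τ = 3/2 this sends x^k to (3/2)^k x^k
x ↦ 3/2 x
x^2 ↦ 9/4 x^2
x^4 ↦ 81/16 x^4
x^5 ↦ 243/32 x^5
applying this coordinatewise to f: exp(τθ) f = (729/128)x^5 + (729/32)x^4 + (27/4)x^2 + (9/8)x

g(x) = (729/128)x^5 + (729/32)x^4 + (27/4)x^2 + (9/8)x


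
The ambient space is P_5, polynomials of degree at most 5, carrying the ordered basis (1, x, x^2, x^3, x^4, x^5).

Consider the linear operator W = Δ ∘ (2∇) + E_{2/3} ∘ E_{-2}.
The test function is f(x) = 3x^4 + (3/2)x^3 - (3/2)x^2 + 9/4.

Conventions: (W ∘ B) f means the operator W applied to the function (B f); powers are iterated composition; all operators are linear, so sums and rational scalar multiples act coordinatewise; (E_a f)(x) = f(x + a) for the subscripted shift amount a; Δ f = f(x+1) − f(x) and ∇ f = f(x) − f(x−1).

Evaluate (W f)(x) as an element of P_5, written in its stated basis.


∇ f = 12x^3 - (27/2)x^2 + (9/2)x
(2∇) f = 24x^3 - 27x^2 + 9x
Δ (2∇) f = 72x^2 + 18x + 6
E_{-2} f = 3x^4 - (45/2)x^3 + (123/2)x^2 - 72x + 129/4
E_{2/3} E_{-2} f = 3x^4 - (29/2)x^3 + (49/2)x^2 - (148/9)x + 595/108
(Δ ∘ (2∇) + E_{2/3} ∘ E_{-2}) f = 3x^4 - (29/2)x^3 + (193/2)x^2 + (14/9)x + 1243/108

the image equals g(x) = 3x^4 - (29/2)x^3 + (193/2)x^2 + (14/9)x + 1243/108


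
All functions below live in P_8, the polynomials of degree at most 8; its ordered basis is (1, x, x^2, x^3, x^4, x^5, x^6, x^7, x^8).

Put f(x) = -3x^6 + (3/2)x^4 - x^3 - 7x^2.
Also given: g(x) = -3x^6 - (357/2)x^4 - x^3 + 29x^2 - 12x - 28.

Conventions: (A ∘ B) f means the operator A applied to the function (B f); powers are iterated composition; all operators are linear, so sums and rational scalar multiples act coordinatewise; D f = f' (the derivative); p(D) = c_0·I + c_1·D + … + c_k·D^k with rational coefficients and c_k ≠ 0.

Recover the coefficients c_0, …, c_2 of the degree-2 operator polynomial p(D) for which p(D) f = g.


c_0 = 1, c_1 = 0, c_2 = 2

D^0 f = -3x^6 + (3/2)x^4 - x^3 - 7x^2
D^1 f = -18x^5 + 6x^3 - 3x^2 - 14x
D^2 f = -90x^4 + 18x^2 - 6x - 14
matching coefficients of g against c_0 f + c_1 Df + … from the top degree down determines the c_i
solution: c_0 = 1, c_1 = 0, c_2 = 2
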